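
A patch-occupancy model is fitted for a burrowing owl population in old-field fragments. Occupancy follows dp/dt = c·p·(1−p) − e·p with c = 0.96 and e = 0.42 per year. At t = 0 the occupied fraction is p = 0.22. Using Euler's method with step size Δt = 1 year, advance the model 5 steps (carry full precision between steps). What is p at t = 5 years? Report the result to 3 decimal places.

Update rule: p ← p + [c·p·(1−p) − e·p]·Δt with Δt = 1.
  1  |  dp/dt·Δt = +0.072336  |  p_1 = 0.292336
  2  |  dp/dt·Δt = +0.075820  |  p_2 = 0.368156
  3  |  dp/dt·Δt = +0.068687  |  p_3 = 0.436843
  4  |  dp/dt·Δt = +0.052697  |  p_4 = 0.489539
  5  |  dp/dt·Δt = +0.034288  |  p_5 = 0.523828

0.524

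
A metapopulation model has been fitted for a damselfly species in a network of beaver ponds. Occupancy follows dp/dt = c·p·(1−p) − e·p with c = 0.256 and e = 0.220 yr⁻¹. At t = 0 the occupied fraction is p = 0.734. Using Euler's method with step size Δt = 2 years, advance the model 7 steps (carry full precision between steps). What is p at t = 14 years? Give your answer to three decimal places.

Update rule: p ← p + [c·p·(1−p) − e·p]·Δt with Δt = 2.
  1  |  dp/dt·Δt = -0.222995  |  p_1 = 0.511005
  2  |  dp/dt·Δt = -0.096904  |  p_2 = 0.414101
  3  |  dp/dt·Δt = -0.057982  |  p_3 = 0.356119
  4  |  dp/dt·Δt = -0.039292  |  p_4 = 0.316827
  5  |  dp/dt·Δt = -0.028583  |  p_5 = 0.288244
  6  |  dp/dt·Δt = -0.021786  |  p_6 = 0.266459
  7  |  dp/dt·Δt = -0.017167  |  p_7 = 0.249291

0.249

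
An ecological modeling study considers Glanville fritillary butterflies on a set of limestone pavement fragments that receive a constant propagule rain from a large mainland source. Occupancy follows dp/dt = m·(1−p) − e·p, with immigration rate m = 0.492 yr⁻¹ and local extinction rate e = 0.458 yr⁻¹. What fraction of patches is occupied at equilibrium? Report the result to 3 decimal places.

0.518

At equilibrium the propagule rain into empty patches balances local extinction: m(1−p*) = e·p*.
p* = m/(m+e) = 0.492/(0.492+0.458) = 0.492/0.9500 = 0.5179.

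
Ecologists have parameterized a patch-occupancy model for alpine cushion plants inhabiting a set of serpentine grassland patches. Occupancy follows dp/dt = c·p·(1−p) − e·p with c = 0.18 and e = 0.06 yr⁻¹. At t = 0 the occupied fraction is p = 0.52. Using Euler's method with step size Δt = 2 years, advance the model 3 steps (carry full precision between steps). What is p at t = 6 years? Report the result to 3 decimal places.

0.591

Update rule: p ← p + [c·p·(1−p) − e·p]·Δt with Δt = 2.
p: 0.52000 → 0.54746  (Δp = +0.02746)
p: 0.54746 → 0.57095  (Δp = +0.02349)
p: 0.57095 → 0.59062  (Δp = +0.01967)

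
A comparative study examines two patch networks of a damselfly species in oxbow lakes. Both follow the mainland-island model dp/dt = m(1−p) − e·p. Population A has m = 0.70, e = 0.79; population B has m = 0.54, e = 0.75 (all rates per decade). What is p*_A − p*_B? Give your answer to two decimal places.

0.05

A: p*_A = m/(m+e) = 0.70/1.4900 = 0.4698.
B: p*_B = 0.54/1.2900 = 0.4186.
p*_A − p*_B = 0.4698 − 0.4186 = 0.0512.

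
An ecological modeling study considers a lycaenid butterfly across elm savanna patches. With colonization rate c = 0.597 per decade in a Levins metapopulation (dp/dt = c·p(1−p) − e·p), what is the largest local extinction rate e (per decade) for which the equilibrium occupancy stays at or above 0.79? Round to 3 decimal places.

1 − e/c ≥ 0.79 ⇒ e ≤ c(1 − 0.79) = 0.597 × 0.2100.
e_max = 0.1254.

0.125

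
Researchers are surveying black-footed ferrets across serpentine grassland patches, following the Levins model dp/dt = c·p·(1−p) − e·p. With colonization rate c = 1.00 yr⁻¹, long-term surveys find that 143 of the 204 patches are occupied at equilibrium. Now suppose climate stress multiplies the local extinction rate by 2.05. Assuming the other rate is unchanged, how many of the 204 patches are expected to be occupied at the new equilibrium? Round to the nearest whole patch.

79

Observed p* = 143/204 = 0.70098.
Balance c(1−p*) = e gives e = 1.00×(1 − 0.70098) = 0.29902.
New p* = 1 − e/c = 1 − 0.61299/1.00000 = 0.38701.
Expected occupied = 204 × 0.38701 = 78.95 ≈ 79.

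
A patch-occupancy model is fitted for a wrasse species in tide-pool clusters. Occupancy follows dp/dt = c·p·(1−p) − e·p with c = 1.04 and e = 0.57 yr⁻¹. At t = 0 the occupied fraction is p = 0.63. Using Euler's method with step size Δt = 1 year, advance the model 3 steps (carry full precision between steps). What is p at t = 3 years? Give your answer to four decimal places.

Update rule: p ← p + [c·p·(1−p) − e·p]·Δt with Δt = 1.
step 1: Δp = -0.11668, p = 0.51332
step 2: Δp = -0.03278, p = 0.48054
step 3: Δp = -0.01430, p = 0.46624

0.4662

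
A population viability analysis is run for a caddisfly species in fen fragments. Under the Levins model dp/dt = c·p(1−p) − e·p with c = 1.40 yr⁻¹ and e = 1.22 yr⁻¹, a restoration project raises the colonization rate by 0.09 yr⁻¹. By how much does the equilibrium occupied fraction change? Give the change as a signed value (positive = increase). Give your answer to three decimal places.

0.053

Before: p* = 1 − 1.22/1.40 = 0.1286.
After the change, c = 1.49, e = 1.22, so p* = 1 − 1.22/1.49 = 0.1812.
Δp* = 0.1812 − 0.1286 = +0.0526.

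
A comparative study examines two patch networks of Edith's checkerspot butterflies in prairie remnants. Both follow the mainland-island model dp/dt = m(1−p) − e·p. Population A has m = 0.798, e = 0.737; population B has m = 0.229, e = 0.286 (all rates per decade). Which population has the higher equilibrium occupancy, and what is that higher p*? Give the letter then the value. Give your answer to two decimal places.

A, 0.52

A: p*_A = m/(m+e) = 0.798/1.5350 = 0.5199.
B: p*_B = 0.229/0.5150 = 0.4447.
A is higher at 0.5199.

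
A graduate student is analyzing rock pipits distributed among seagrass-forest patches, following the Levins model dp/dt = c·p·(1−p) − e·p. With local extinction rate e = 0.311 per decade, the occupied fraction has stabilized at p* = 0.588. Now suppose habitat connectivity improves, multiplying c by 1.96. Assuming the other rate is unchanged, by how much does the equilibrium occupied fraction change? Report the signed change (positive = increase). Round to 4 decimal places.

0.2018

Balance c(1−p*) = e gives c = e/(1 − 0.58800) = 0.311/0.41200 = 0.75485.
New p* = 1 − e/c = 1 − 0.31100/1.47951 = 0.78980.
Δp* = 0.78980 − 0.58800 = +0.20180.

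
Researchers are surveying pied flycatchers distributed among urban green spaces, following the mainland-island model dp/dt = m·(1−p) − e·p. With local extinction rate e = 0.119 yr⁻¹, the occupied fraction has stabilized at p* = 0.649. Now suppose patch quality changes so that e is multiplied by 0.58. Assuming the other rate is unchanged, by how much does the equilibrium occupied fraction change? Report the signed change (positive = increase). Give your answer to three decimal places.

Balance m(1−p*) = e·p* gives m = e·p*/(1−p*) = 0.119×0.64900/0.35100 = 0.22003.
New p* = m/(m+e) = 0.22003/(0.22003+0.06902) = 0.76122.
Δp* = 0.76122 − 0.64900 = +0.11222.

0.112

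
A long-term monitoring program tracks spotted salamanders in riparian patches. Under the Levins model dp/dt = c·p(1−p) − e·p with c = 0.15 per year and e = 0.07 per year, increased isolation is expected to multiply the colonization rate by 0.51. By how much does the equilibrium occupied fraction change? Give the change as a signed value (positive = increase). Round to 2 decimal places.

-0.45

Before: p* = 1 − 0.07/0.15 = 0.5333.
After the change, c = 0.0765, e = 0.07, so p* = 1 − 0.07/0.0765 = 0.0850.
Δp* = 0.0850 − 0.5333 = -0.4484.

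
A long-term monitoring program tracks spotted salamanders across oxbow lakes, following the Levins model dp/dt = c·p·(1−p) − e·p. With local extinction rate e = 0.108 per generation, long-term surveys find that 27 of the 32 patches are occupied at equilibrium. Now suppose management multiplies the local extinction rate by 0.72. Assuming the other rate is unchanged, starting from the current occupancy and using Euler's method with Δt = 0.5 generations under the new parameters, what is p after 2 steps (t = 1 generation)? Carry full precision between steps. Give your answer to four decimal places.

0.8657

Observed p* = 27/32 = 0.84375.
Balance c(1−p*) = e gives c = e/(1 − 0.84375) = 0.108/0.15625 = 0.69120.
Starting from p₀ = 0.84375; update p ← p + (dp/dt)·Δt with the new parameters.
step 1: Δp = +0.01276, p = 0.85651
step 2: Δp = +0.00917, p = 0.86568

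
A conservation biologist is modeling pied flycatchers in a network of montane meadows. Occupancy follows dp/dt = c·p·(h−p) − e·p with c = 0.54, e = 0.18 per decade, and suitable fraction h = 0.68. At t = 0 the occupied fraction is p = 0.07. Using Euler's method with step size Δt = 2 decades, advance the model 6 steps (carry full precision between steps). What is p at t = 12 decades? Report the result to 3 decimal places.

0.240

Update rule: p ← p + [c·p·(h−p) − e·p]·Δt with Δt = 2.
p: 0.07000 → 0.09092  (Δp = +0.02092)
p: 0.09092 → 0.11603  (Δp = +0.02511)
p: 0.11603 → 0.14493  (Δp = +0.02890)
p: 0.14493 → 0.17651  (Δp = +0.03158)
p: 0.17651 → 0.20894  (Δp = +0.03244)
p: 0.20894 → 0.24002  (Δp = +0.03108)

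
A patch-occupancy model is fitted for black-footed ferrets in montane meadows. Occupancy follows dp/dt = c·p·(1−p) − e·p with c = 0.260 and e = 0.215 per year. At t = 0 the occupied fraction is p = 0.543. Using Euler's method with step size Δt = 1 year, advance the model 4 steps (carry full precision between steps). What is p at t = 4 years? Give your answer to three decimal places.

Update rule: p ← p + [c·p·(1−p) − e·p]·Δt with Δt = 1.
  1  |  dp/dt·Δt = -0.052226  |  p_1 = 0.490774
  2  |  dp/dt·Δt = -0.040539  |  p_2 = 0.450236
  3  |  dp/dt·Δt = -0.032445  |  p_3 = 0.417791
  4  |  dp/dt·Δt = -0.026582  |  p_4 = 0.391209

0.391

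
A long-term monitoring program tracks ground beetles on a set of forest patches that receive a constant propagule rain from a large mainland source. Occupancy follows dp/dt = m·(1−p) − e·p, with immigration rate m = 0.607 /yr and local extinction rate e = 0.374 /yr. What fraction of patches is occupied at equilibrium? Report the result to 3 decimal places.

At equilibrium the propagule rain into empty patches balances local extinction: m(1−p*) = e·p*.
p* = m/(m+e) = 0.607/(0.607+0.374) = 0.607/0.9810 = 0.6188.

0.619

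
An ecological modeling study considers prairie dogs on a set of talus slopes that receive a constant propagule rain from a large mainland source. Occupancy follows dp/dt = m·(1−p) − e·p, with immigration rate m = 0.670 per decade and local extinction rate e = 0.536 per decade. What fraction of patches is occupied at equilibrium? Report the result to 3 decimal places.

0.556

Setting dp/dt = 0: m − m·p* = e·p*, so m = (m+e)·p*.
p* = m/(m+e) = 0.670/(0.670+0.536) = 0.670/1.2060 = 0.5556.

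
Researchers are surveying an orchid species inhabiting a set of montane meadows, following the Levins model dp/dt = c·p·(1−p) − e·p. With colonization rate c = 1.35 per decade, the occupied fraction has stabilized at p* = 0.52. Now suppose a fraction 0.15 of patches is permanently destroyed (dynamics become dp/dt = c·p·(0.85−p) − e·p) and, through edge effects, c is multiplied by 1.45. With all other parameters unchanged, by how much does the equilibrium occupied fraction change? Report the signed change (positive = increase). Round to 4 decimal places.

-0.0010

Balance c(1−p*) = e gives e = 1.35×(1 − 0.52000) = 0.64800.
New p* = 0.85 − e/c = 0.85 − 0.64800/1.95750 = 0.51897.
Δp* = 0.51897 − 0.52000 = -0.00103.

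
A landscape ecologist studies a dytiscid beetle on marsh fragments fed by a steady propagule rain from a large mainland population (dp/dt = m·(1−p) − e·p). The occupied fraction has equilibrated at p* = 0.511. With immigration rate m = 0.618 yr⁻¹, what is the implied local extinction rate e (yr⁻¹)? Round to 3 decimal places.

0.591

At equilibrium m(1−p*) = e·p*, so e = m(1−p*)/p*.
e = 0.618 × 0.4890 / 0.511 = 0.5914.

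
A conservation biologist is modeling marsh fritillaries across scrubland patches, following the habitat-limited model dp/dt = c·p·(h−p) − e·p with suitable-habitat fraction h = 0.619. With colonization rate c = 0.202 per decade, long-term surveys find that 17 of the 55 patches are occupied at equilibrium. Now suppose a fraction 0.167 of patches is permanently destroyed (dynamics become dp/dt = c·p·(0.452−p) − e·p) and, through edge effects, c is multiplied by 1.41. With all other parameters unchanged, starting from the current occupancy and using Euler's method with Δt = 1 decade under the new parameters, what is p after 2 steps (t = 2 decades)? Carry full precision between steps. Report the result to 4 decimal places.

0.2963

Observed p* = 17/55 = 0.30909.
Balance c(h−p*) = e gives e = 0.202×(0.619 − 0.30909) = 0.06260.
Starting from p₀ = 0.30909; update p ← p + (dp/dt)·Δt with the new parameters.
t = 1: p = 0.30909 + (-0.00677) = 0.30232
t = 2: p = 0.30232 + (-0.00604) = 0.29628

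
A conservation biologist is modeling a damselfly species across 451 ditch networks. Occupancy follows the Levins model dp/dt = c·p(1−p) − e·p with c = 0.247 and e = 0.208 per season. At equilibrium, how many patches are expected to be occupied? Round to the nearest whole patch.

71

p* = 1 − e/c = 1 − 0.208/0.247 = 0.1579.
Expected occupied patches = N × p* = 451 × 0.1579 = 71.21 ≈ 71.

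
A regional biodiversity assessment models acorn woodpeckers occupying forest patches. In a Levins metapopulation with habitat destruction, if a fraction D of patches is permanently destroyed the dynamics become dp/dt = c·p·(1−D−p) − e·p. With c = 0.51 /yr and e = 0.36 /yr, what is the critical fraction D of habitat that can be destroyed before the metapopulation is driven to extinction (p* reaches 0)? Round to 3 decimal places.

The nontrivial equilibrium is p* = (1−D) − e/c; extinction occurs when this hits zero.
So D_crit = 1 − e/c = 1 − 0.36/0.51 = 1 − 0.7059 = 0.2941.
Note this equals the original equilibrium occupancy — the Levins extinction-debt result.

0.294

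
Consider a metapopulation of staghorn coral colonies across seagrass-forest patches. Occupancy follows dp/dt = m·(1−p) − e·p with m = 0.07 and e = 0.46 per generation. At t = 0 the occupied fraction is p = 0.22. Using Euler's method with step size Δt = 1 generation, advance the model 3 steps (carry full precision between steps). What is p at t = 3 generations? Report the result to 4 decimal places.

0.1412

Update rule: p ← p + [m·(1−p) − e·p]·Δt with Δt = 1.
t = 1: p = 0.22000 + (-0.04660) = 0.17340
t = 2: p = 0.17340 + (-0.02190) = 0.15150
t = 3: p = 0.15150 + (-0.01029) = 0.14120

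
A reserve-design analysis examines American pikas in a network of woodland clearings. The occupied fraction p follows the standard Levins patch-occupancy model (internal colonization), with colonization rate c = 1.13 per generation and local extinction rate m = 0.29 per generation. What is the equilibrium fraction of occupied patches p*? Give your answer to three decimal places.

0.743

Setting dp/dt = 0 and dividing through by p* gives c·(1−p*) = m.
So p* = 1 − m/c = 1 − 0.29/1.13 = 1 − 0.2566 = 0.7434.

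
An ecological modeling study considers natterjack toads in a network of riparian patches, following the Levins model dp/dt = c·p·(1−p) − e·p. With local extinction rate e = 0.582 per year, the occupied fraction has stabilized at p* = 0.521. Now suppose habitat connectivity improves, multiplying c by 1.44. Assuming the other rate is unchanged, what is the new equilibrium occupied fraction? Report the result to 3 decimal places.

Balance c(1−p*) = e gives c = e/(1 − 0.52100) = 0.582/0.47900 = 1.21503.
New p* = 1 − e/c = 1 − 0.58200/1.74964 = 0.66736.

0.667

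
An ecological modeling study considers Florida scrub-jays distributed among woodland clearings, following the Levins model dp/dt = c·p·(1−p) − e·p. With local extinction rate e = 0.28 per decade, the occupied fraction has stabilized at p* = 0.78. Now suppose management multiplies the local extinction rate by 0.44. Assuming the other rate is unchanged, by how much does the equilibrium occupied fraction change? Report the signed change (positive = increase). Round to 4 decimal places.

0.1232

Balance c(1−p*) = e gives c = e/(1 − 0.78000) = 0.28/0.22000 = 1.27273.
New p* = 1 − e/c = 1 − 0.12320/1.27273 = 0.90320.
Δp* = 0.90320 − 0.78000 = +0.12320.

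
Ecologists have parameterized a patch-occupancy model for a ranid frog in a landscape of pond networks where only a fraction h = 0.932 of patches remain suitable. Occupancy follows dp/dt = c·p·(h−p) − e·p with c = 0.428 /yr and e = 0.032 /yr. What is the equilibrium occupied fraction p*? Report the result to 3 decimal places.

Setting dp/dt = 0 and dividing by p* gives c·(h−p*) = e.
So p* = h − e/c = 0.932 − 0.032/0.428 = 0.932 − 0.0748 = 0.8572.

0.857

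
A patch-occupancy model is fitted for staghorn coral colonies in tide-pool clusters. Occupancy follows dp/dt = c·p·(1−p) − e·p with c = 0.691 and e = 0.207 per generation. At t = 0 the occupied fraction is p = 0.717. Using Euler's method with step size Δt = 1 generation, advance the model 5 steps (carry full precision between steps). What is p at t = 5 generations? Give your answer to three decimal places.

0.701

Update rule: p ← p + [c·p·(1−p) − e·p]·Δt with Δt = 1.
  1  |  dp/dt·Δt = -0.008207  |  p_1 = 0.708793
  2  |  dp/dt·Δt = -0.004094  |  p_2 = 0.704699
  3  |  dp/dt·Δt = -0.002077  |  p_3 = 0.702622
  4  |  dp/dt·Δt = -0.001062  |  p_4 = 0.701560
  5  |  dp/dt·Δt = -0.000546  |  p_5 = 0.701014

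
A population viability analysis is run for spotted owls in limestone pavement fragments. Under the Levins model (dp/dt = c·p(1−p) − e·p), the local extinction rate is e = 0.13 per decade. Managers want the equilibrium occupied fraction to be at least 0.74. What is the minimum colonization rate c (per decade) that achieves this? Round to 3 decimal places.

0.500

p* = 1 − e/c ≥ 0.74 requires e/c ≤ 0.2600, i.e. c ≥ e/0.2600.
c_min = 0.13/0.2600 = 0.5000.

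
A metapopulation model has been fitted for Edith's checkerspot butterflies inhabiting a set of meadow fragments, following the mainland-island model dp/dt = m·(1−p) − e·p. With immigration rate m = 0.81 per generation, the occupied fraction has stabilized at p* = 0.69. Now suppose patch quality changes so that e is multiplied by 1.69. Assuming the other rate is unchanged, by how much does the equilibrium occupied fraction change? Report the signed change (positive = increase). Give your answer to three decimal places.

Balance m(1−p*) = e·p* gives e = m(1−p*)/p* = 0.81×0.31000/0.69000 = 0.36391.
New p* = m/(m+e) = 0.81000/(0.81000+0.61501) = 0.56842.
Δp* = 0.56842 − 0.69000 = -0.12158.

-0.122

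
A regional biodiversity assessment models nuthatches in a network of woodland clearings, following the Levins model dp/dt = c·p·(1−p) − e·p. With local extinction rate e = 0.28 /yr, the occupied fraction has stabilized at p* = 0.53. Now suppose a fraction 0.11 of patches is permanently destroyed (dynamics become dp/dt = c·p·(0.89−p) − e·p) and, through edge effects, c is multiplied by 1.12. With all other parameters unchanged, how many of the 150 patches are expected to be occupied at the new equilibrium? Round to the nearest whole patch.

Balance c(1−p*) = e gives c = e/(1 − 0.53000) = 0.28/0.47000 = 0.59574.
New p* = 0.89 − e/c = 0.89 − 0.28000/0.66723 = 0.47035.
Expected occupied = 150 × 0.47035 = 70.55 ≈ 71.

71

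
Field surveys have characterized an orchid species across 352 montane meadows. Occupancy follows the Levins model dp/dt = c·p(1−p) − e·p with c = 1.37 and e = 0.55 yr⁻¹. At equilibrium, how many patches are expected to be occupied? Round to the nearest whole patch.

211

p* = 1 − e/c = 1 − 0.55/1.37 = 0.5985.
Expected occupied patches = N × p* = 352 × 0.5985 = 210.69 ≈ 211.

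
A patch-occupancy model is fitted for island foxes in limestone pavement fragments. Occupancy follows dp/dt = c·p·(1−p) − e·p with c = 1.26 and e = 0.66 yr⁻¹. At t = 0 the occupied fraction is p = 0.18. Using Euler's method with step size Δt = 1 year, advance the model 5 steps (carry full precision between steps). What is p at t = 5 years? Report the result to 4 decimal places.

Update rule: p ← p + [c·p·(1−p) − e·p]·Δt with Δt = 1.
step 1: Δp = +0.06718, p = 0.24718
step 2: Δp = +0.07132, p = 0.31850
step 3: Δp = +0.06328, p = 0.38178
step 4: Δp = +0.04541, p = 0.42720
step 5: Δp = +0.02637, p = 0.45357

0.4536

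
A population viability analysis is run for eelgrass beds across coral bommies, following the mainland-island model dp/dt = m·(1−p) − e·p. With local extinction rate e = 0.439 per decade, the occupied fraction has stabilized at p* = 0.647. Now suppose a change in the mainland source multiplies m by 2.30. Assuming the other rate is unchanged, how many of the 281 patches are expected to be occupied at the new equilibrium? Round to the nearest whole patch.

Balance m(1−p*) = e·p* gives m = e·p*/(1−p*) = 0.439×0.64700/0.35300 = 0.80463.
New p* = m/(m+e) = 1.85065/(1.85065+0.43900) = 0.80827.
Expected occupied = 281 × 0.80827 = 227.12 ≈ 227.

227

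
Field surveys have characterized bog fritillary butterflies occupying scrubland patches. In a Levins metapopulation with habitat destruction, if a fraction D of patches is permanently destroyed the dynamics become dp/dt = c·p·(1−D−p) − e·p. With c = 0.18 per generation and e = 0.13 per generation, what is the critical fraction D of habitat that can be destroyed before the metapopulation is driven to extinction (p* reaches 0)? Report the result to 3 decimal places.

The nontrivial equilibrium is p* = (1−D) − e/c; extinction occurs when this hits zero.
So D_crit = 1 − e/c = 1 − 0.13/0.18 = 1 − 0.7222 = 0.2778.
This equals the undisturbed p*, a classic result of Lande's extension.

0.278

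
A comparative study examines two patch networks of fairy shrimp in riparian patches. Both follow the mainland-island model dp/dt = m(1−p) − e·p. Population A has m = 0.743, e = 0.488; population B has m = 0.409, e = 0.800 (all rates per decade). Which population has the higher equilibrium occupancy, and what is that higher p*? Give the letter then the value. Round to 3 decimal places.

A: p*_A = m/(m+e) = 0.743/1.2310 = 0.6036.
B: p*_B = 0.409/1.2090 = 0.3383.
A is higher at 0.6036.

A, 0.604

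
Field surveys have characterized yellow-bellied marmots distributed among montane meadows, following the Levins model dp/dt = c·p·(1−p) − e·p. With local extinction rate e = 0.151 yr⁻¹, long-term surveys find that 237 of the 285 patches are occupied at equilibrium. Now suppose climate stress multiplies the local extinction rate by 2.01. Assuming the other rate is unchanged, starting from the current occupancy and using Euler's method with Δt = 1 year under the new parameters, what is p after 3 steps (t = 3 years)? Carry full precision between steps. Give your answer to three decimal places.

Observed p* = 237/285 = 0.83158.
Balance c(1−p*) = e gives c = e/(1 − 0.83158) = 0.151/0.16842 = 0.89656.
Starting from p₀ = 0.83158; update p ← p + (dp/dt)·Δt with the new parameters.
t = 1: p = 0.83158 + (-0.12682) = 0.70475
t = 2: p = 0.70475 + (-0.02735) = 0.67741
t = 3: p = 0.67741 + (-0.00968) = 0.66773

0.668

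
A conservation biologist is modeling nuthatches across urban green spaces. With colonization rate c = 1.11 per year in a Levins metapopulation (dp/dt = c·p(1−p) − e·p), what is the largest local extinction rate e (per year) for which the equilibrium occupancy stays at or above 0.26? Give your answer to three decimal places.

0.821

1 − e/c ≥ 0.26 ⇒ e ≤ c(1 − 0.26) = 1.11 × 0.7400.
e_max = 0.8214.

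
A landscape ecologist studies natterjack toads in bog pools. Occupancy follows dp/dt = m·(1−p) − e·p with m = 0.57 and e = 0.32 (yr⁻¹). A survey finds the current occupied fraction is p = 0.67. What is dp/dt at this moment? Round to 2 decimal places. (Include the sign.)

Colonization term: m·(1−p) = 0.57×0.3300 = 0.18810.
Extinction term: e·p = 0.21440.
dp/dt = 0.18810 − 0.21440 = -0.02630.

-0.03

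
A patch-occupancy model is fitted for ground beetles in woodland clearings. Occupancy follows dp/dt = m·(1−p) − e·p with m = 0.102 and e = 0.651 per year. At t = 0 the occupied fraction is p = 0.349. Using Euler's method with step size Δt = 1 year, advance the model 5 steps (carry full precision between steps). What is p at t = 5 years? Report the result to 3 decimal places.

0.136

Update rule: p ← p + [m·(1−p) − e·p]·Δt with Δt = 1.
p: 0.34900 → 0.18820  (Δp = -0.16080)
p: 0.18820 → 0.14849  (Δp = -0.03972)
p: 0.14849 → 0.13868  (Δp = -0.00981)
p: 0.13868 → 0.13625  (Δp = -0.00242)
p: 0.13625 → 0.13565  (Δp = -0.00060)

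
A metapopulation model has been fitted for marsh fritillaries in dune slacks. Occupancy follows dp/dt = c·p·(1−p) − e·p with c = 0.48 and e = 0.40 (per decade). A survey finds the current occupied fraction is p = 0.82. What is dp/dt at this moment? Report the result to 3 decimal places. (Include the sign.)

-0.257

Colonization term: c·p·(1−p) = 0.48×0.82×0.1800 = 0.07085.
Extinction term: e·p = 0.32800.
dp/dt = 0.07085 − 0.32800 = -0.25715.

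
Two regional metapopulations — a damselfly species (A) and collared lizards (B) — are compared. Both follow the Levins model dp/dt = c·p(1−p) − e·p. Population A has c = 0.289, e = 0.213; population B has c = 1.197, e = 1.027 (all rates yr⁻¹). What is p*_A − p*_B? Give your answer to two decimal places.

0.12

A: p*_A = 1 − 0.213/0.289 = 0.2630.
B: p*_B = 1 − 1.027/1.197 = 0.1420.
p*_A − p*_B = 0.2630 − 0.1420 = 0.1210.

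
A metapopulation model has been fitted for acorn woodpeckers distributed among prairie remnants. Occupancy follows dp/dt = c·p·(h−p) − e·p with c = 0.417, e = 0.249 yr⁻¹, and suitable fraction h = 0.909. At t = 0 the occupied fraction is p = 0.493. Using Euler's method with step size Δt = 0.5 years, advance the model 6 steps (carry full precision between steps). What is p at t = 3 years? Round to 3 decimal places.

Update rule: p ← p + [c·p·(h−p) − e·p]·Δt with Δt = 0.5.
step 1: Δp = -0.01862, p = 0.47438
step 2: Δp = -0.01607, p = 0.45831
step 3: Δp = -0.01399, p = 0.44432
step 4: Δp = -0.01227, p = 0.43205
step 5: Δp = -0.01083, p = 0.42122
step 6: Δp = -0.00960, p = 0.41162

0.412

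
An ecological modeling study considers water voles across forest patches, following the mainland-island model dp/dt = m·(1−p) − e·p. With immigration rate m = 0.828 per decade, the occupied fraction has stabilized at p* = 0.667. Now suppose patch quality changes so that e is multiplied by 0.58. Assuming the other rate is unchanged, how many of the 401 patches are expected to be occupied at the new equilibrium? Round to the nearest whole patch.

311

Balance m(1−p*) = e·p* gives e = m(1−p*)/p* = 0.828×0.33300/0.66700 = 0.41338.
New p* = m/(m+e) = 0.82800/(0.82800+0.23976) = 0.77546.
Expected occupied = 401 × 0.77546 = 310.96 ≈ 311.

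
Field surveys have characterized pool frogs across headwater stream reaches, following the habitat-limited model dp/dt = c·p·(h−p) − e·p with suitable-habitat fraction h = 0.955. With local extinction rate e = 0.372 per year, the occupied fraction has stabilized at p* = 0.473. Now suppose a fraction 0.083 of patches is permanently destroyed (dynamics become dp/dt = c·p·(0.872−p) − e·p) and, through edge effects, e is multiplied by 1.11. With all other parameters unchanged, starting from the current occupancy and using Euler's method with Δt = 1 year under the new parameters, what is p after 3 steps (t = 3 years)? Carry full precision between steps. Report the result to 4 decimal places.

Balance c(h−p*) = e gives c = e/(0.955 − 0.47300) = 0.372/0.48200 = 0.77178.
Starting from p₀ = 0.47300; update p ← p + (dp/dt)·Δt with the new parameters.
t = 1: p = 0.47300 + (-0.04965) = 0.42335
t = 2: p = 0.42335 + (-0.02822) = 0.39513
t = 3: p = 0.39513 + (-0.01773) = 0.37739

0.3774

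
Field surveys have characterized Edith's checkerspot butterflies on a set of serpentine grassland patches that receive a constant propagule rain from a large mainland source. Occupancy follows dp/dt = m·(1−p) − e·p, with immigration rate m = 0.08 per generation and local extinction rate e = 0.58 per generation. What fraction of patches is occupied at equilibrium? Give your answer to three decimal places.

0.121

Setting dp/dt = 0: m − m·p* = e·p*, so m = (m+e)·p*.
p* = m/(m+e) = 0.08/(0.08+0.58) = 0.08/0.6600 = 0.1212.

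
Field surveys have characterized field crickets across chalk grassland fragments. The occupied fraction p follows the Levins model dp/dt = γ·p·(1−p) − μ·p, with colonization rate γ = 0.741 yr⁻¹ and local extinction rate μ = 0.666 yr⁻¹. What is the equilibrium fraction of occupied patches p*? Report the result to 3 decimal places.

0.101

Setting dp/dt = 0 and dividing through by p* gives γ·(1−p*) = μ.
So p* = 1 − μ/γ = 1 − 0.666/0.741 = 1 − 0.8988 = 0.1012.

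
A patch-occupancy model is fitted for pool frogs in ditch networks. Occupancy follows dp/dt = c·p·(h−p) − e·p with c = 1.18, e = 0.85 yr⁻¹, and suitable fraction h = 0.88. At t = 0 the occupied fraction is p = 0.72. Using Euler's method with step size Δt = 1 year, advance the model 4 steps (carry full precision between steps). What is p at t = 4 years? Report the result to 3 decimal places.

0.193

Update rule: p ← p + [c·p·(h−p) − e·p]·Δt with Δt = 1.
  1  |  dp/dt·Δt = -0.476064  |  p_1 = 0.243936
  2  |  dp/dt·Δt = -0.024258  |  p_2 = 0.219678
  3  |  dp/dt·Δt = -0.015558  |  p_3 = 0.204120
  4  |  dp/dt·Δt = -0.010709  |  p_4 = 0.193412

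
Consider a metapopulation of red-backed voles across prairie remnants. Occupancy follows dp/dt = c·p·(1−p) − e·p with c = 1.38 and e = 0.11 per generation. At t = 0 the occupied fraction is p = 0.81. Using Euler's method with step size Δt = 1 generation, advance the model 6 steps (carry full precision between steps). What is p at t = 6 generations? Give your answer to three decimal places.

0.920

Update rule: p ← p + [c·p·(1−p) − e·p]·Δt with Δt = 1.
  1  |  dp/dt·Δt = +0.123282  |  p_1 = 0.933282
  2  |  dp/dt·Δt = -0.016733  |  p_2 = 0.916549
  3  |  dp/dt·Δt = +0.004732  |  p_3 = 0.921281
  4  |  dp/dt·Δt = -0.001260  |  p_4 = 0.920021
  5  |  dp/dt·Δt = +0.000341  |  p_5 = 0.920362
  6  |  dp/dt·Δt = -0.000092  |  p_6 = 0.920270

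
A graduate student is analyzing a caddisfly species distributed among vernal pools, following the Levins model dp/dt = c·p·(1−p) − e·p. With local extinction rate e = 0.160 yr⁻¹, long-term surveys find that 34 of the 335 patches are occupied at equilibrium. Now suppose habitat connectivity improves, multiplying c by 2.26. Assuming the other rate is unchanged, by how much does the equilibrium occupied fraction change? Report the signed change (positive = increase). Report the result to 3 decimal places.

Observed p* = 34/335 = 0.10149.
Balance c(1−p*) = e gives c = e/(1 − 0.10149) = 0.160/0.89851 = 0.17807.
New p* = 1 − e/c = 1 − 0.16000/0.40244 = 0.60243.
Δp* = 0.60243 − 0.10149 = +0.50094.

0.501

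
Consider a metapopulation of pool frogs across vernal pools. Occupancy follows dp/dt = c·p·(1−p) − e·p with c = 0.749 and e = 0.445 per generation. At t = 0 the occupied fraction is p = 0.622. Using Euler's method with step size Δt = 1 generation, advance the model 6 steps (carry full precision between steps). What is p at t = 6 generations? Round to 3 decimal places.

Update rule: p ← p + [c·p·(1−p) − e·p]·Δt with Δt = 1.
step 1: Δp = -0.10069, p = 0.52131
step 2: Δp = -0.04507, p = 0.47624
step 3: Δp = -0.02510, p = 0.45114
step 4: Δp = -0.01530, p = 0.43584
step 5: Δp = -0.00978, p = 0.42606
step 6: Δp = -0.00644, p = 0.41962

0.420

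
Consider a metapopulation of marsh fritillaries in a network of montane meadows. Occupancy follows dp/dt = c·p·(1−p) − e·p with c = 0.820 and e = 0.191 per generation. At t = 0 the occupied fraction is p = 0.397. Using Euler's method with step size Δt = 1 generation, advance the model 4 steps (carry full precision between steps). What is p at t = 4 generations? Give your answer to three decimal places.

Update rule: p ← p + [c·p·(1−p) − e·p]·Δt with Δt = 1.
t = 1: p = 0.39700 + (+0.12047) = 0.51747
t = 2: p = 0.51747 + (+0.10591) = 0.62339
t = 3: p = 0.62339 + (+0.07345) = 0.69684
t = 4: p = 0.69684 + (+0.04013) = 0.73697

0.737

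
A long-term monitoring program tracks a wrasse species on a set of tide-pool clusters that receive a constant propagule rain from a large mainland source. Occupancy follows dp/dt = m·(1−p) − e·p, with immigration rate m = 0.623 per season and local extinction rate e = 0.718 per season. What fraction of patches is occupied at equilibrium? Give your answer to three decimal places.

At equilibrium the propagule rain into empty patches balances local extinction: m(1−p*) = e·p*.
p* = m/(m+e) = 0.623/(0.623+0.718) = 0.623/1.3410 = 0.4646.

0.465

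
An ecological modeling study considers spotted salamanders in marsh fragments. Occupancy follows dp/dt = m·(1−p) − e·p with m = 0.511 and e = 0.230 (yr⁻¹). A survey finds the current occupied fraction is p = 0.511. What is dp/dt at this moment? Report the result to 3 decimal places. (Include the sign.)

0.132

Colonization term: m·(1−p) = 0.511×0.4890 = 0.24988.
Extinction term: e·p = 0.11753.
dp/dt = 0.24988 − 0.11753 = 0.13235.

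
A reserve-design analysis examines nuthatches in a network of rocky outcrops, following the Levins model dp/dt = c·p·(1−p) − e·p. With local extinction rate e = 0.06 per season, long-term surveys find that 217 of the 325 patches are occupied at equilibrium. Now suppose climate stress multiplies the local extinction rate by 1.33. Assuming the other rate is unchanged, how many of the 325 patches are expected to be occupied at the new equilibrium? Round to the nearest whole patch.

181

Observed p* = 217/325 = 0.66769.
Balance c(1−p*) = e gives c = e/(1 − 0.66769) = 0.06/0.33231 = 0.18055.
New p* = 1 − e/c = 1 − 0.07980/0.18055 = 0.55802.
Expected occupied = 325 × 0.55802 = 181.36 ≈ 181.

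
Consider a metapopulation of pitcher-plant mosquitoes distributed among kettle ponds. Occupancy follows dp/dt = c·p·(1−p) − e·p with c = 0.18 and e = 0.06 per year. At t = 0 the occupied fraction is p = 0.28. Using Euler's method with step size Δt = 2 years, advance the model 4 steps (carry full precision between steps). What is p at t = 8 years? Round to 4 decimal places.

Update rule: p ← p + [c·p·(1−p) − e·p]·Δt with Δt = 2.
t = 2: p = 0.28000 + (+0.03898) = 0.31898
t = 4: p = 0.31898 + (+0.03993) = 0.35890
t = 6: p = 0.35890 + (+0.03976) = 0.39867
t = 8: p = 0.39867 + (+0.03846) = 0.43713

0.4371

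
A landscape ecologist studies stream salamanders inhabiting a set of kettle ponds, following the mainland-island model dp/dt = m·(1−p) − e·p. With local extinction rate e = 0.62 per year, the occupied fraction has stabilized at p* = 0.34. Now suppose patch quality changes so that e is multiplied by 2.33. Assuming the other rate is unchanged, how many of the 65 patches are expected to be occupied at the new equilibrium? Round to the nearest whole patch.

Balance m(1−p*) = e·p* gives m = e·p*/(1−p*) = 0.62×0.34000/0.66000 = 0.31939.
New p* = m/(m+e) = 0.31939/(0.31939+1.44460) = 0.18106.
Expected occupied = 65 × 0.18106 = 11.77 ≈ 12.

12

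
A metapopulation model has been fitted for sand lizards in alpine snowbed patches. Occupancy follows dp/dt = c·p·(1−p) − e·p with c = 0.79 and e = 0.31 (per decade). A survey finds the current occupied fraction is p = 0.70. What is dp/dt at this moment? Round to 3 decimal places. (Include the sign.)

Colonization term: c·p·(1−p) = 0.79×0.70×0.3000 = 0.16590.
Extinction term: e·p = 0.21700.
dp/dt = 0.16590 − 0.21700 = -0.05110.

-0.051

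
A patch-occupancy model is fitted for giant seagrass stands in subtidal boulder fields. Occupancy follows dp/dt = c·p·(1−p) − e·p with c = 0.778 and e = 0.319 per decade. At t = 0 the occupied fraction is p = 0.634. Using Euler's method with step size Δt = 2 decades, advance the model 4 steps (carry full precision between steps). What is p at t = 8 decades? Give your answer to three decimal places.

Update rule: p ← p + [c·p·(1−p) − e·p]·Δt with Δt = 2.
  1  |  dp/dt·Δt = -0.043432  |  p_1 = 0.590568
  2  |  dp/dt·Δt = -0.000546  |  p_2 = 0.590022
  3  |  dp/dt·Δt = -0.000044  |  p_3 = 0.589978
  4  |  dp/dt·Δt = -0.000004  |  p_4 = 0.589975

0.590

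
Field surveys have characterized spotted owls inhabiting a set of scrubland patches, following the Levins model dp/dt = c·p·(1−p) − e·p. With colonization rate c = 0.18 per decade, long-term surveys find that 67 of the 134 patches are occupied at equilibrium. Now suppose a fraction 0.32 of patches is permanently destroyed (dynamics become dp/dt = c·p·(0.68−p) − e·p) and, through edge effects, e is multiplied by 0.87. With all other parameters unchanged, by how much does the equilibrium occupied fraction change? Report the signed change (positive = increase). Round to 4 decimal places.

Observed p* = 67/134 = 0.50000.
Balance c(1−p*) = e gives e = 0.18×(1 − 0.50000) = 0.09000.
New p* = 0.68 − e/c = 0.68 − 0.07830/0.18000 = 0.24500.
Δp* = 0.24500 − 0.50000 = -0.25500.

-0.2550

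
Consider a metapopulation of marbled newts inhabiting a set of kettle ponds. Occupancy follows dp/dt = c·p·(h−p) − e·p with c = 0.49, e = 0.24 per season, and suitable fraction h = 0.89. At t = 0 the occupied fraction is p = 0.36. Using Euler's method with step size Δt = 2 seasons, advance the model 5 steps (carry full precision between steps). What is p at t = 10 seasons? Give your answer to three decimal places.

0.396

Update rule: p ← p + [c·p·(h−p) − e·p]·Δt with Δt = 2.
t = 2: p = 0.36000 + (+0.01418) = 0.37418
t = 4: p = 0.37418 + (+0.00954) = 0.38373
t = 6: p = 0.38373 + (+0.00620) = 0.38992
t = 8: p = 0.38992 + (+0.00393) = 0.39385
t = 10: p = 0.39385 + (+0.00245) = 0.39630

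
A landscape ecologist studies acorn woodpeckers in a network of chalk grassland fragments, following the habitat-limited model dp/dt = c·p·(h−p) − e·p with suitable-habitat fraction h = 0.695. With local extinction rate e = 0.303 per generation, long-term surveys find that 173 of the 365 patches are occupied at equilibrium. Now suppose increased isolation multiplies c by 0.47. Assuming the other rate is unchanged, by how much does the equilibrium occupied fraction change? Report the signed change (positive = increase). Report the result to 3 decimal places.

Observed p* = 173/365 = 0.47397.
Balance c(h−p*) = e gives c = e/(0.695 − 0.47397) = 0.303/0.22103 = 1.37085.
New p* = 0.695 − e/c = 0.695 − 0.30300/0.64430 = 0.22472.
Δp* = 0.22472 − 0.47397 = -0.24925.

-0.249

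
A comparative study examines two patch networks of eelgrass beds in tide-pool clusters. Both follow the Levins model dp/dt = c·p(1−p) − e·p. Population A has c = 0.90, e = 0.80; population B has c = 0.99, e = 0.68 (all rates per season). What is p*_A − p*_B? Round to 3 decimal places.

-0.202

A: p*_A = 1 − 0.80/0.90 = 0.1111.
B: p*_B = 1 − 0.68/0.99 = 0.3131.
p*_A − p*_B = 0.1111 − 0.3131 = -0.2020.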